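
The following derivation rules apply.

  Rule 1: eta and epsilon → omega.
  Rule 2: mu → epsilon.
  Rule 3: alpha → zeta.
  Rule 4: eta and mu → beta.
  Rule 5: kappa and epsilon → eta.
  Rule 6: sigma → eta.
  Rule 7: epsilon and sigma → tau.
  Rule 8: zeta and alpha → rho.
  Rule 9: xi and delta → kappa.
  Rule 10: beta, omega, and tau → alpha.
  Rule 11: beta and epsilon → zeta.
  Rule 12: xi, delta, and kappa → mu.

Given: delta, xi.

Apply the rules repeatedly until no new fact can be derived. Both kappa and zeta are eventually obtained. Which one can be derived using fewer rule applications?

kappa: xi and delta hold, so kappa follows (Rule 9). [1 rule application]
zeta: xi and delta hold, so kappa follows (Rule 9). xi, delta, and kappa hold, so mu follows (Rule 12). mu holds, so epsilon follows (Rule 2). From kappa and epsilon, Rule 5 gives eta. From eta and mu, Rule 4 gives beta. beta and epsilon hold, so zeta follows (Rule 11). [6 rule applications]
kappa needs fewer.

kappa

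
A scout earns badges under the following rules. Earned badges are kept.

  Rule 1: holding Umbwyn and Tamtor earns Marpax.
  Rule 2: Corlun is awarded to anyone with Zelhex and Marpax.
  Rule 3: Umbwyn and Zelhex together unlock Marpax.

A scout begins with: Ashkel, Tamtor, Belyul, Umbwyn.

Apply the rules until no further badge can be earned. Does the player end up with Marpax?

Yes

With Umbwyn and Tamtor, Marpax is earned (Rule 1).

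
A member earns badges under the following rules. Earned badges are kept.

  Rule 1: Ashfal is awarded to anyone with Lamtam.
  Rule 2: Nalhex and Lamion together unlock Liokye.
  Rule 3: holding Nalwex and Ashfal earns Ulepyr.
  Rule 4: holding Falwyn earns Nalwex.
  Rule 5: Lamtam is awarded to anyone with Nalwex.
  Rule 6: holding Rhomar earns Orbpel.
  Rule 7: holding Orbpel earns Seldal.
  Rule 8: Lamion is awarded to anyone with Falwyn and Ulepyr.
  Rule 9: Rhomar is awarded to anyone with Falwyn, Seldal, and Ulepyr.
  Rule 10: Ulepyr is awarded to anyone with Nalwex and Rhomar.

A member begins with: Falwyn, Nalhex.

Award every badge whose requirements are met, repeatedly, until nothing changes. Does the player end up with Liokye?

With Falwyn, Nalwex is earned (Rule 4).
With Nalwex, Lamtam is earned (Rule 5).
With Lamtam, Ashfal is earned (Rule 1).
With Nalwex and Ashfal, Ulepyr is earned (Rule 3).
With Falwyn and Ulepyr, Lamion is earned (Rule 8).
With Nalhex and Lamion, Liokye is earned (Rule 2).

Yes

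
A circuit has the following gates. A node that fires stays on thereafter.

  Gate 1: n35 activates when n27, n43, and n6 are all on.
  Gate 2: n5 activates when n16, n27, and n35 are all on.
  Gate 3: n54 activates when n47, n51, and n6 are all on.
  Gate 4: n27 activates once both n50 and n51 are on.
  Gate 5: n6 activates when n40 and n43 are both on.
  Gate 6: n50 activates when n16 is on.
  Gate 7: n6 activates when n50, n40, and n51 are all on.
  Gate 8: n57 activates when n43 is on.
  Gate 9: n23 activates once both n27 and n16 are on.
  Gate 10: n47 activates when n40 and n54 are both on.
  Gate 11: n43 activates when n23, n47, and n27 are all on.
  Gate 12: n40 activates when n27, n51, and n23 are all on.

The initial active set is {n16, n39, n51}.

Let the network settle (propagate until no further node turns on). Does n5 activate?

n5 would need n16, n27, and n35 (Gate 2), but n35 never turns on.

No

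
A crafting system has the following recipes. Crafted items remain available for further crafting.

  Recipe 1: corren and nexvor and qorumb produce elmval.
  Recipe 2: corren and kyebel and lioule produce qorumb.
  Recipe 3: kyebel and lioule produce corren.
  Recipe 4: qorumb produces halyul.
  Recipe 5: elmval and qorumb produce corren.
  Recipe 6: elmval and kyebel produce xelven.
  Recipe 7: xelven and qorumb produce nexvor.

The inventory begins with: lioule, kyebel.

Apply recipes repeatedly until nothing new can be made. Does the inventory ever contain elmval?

No

elmval would need corren, nexvor, and qorumb (Recipe 1), but nexvor is never obtained.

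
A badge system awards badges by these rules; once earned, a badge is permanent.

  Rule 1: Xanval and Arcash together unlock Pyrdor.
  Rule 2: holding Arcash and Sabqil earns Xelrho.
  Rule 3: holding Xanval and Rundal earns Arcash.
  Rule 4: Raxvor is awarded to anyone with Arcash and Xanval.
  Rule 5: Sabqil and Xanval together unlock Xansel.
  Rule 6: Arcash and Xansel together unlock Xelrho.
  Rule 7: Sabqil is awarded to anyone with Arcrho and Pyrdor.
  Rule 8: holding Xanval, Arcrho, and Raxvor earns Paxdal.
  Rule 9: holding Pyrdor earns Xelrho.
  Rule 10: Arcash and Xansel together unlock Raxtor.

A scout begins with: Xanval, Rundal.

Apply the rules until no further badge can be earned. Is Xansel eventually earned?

No

Xansel would need Sabqil and Xanval (Rule 5), but Sabqil is never earned.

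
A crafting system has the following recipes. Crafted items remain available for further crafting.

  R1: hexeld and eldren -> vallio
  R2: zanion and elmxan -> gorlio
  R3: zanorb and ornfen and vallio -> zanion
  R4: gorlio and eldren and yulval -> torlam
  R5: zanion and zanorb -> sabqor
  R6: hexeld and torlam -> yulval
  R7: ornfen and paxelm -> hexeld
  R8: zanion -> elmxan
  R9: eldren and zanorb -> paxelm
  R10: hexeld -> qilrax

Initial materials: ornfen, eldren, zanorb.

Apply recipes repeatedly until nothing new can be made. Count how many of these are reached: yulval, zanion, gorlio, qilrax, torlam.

3

Using R9, eldren and zanorb make paxelm.
Using R7, ornfen and paxelm make hexeld.
Using R1, hexeld and eldren make vallio.
Using R10, hexeld makes qilrax.
Using R3, zanorb, ornfen, and vallio make zanion.
Using R8, zanion makes elmxan.
zanion and elmxan -> gorlio (R2).
yulval would need hexeld and torlam (R6), but torlam is never obtained.
zanion: reached.
gorlio: reached.
qilrax: reached.
torlam would need gorlio, eldren, and yulval (R4), but yulval is never obtained.
Reached: zanion, gorlio, and qilrax — 3 of the 5.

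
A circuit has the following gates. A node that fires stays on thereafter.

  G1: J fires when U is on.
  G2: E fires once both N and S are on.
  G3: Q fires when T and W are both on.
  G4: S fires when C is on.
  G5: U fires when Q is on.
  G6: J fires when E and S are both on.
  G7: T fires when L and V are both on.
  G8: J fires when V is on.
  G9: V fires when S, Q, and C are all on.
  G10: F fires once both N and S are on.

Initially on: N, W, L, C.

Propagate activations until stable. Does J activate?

Yes

C is on, so S fires (G4).
N and S are on, so E fires (G2).
G6: E and S on → J on.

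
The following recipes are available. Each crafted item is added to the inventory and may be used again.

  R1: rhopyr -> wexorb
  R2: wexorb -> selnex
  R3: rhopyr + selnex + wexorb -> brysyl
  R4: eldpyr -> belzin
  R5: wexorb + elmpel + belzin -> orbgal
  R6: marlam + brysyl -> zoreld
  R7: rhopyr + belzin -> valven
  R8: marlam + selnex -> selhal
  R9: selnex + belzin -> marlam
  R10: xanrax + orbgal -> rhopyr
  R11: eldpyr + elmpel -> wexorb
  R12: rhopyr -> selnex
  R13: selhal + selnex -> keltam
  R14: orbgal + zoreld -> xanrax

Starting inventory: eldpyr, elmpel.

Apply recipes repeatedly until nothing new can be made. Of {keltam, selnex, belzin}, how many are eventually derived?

Using R4, eldpyr makes belzin.
Using R11, eldpyr and elmpel make wexorb.
Using R2, wexorb makes selnex.
selnex + belzin -> marlam (R9).
Using R8, marlam and selnex make selhal.
Using R13, selhal and selnex make keltam.
keltam: reached.
selnex: reached.
belzin: reached.
All 3 are reached.

3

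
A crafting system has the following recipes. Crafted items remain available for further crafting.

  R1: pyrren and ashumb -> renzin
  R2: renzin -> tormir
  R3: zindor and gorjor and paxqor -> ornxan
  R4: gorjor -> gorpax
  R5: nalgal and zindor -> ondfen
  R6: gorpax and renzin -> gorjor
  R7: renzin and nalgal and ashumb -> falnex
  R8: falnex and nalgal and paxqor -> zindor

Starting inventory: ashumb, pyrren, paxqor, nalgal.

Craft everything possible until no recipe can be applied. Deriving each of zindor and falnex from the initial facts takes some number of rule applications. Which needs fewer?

falnex: pyrren and ashumb -> renzin (R1). Using R7, renzin, nalgal, and ashumb make falnex. [2 rule applications]
zindor: Using R1, pyrren and ashumb make renzin. renzin and nalgal and ashumb -> falnex (R7). falnex and nalgal and paxqor -> zindor (R8). [3 rule applications]
falnex needs fewer.

falnex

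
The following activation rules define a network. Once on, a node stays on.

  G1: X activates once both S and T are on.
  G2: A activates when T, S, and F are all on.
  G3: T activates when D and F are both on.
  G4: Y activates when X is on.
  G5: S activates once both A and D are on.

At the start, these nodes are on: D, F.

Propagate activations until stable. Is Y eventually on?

Y would need X (G4), but X never turns on.

No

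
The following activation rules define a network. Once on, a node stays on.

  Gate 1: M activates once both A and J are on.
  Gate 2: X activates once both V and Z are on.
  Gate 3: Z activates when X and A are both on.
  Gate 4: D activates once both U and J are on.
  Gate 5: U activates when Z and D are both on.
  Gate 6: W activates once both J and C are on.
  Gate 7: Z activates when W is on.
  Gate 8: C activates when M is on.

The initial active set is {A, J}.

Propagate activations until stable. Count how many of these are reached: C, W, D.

Gate 1: A and J on → M on.
Gate 8: M on → C on.
Gate 6: J and C on → W on.
C: reached.
W: reached.
D would need U and J (Gate 4), but U never turns on.
Reached: C and W — 2 of the 3.

2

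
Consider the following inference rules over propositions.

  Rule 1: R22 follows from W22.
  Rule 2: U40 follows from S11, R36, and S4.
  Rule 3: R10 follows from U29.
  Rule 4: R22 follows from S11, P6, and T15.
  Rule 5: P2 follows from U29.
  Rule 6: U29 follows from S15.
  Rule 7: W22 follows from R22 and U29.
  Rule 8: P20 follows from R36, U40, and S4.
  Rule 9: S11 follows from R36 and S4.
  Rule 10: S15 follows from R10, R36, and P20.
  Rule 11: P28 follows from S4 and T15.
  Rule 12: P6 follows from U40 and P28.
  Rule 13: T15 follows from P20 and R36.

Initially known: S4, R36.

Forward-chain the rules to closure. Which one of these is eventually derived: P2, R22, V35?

R22

R36 and S4 hold, so S11 follows (Rule 9).
From S11, R36, and S4, Rule 2 gives U40.
R36, U40, and S4 hold, so P20 follows (Rule 8).
P20 and R36 hold, so T15 follows (Rule 13).
From S4 and T15, Rule 11 gives P28.
From U40 and P28, Rule 12 gives P6.
S11, P6, and T15 hold, so R22 follows (Rule 4).
No rule produces V35, and it is not given. P2 would need U29 (Rule 5), but U29 is never established.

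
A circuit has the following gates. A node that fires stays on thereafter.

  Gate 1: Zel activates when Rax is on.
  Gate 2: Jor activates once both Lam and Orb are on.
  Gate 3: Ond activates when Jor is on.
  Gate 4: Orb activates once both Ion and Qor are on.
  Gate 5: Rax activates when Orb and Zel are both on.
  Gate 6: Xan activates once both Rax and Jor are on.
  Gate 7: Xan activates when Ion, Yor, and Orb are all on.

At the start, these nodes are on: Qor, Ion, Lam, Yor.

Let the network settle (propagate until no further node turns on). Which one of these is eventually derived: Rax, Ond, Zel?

Ond

Gate 4: Ion and Qor on → Orb on.
Gate 2: Lam and Orb on → Jor on.
Gate 3: Jor on → Ond on.
Zel would need Rax (Gate 1), but Rax never turns on. Rax would need Orb and Zel (Gate 5), but Zel never turns on.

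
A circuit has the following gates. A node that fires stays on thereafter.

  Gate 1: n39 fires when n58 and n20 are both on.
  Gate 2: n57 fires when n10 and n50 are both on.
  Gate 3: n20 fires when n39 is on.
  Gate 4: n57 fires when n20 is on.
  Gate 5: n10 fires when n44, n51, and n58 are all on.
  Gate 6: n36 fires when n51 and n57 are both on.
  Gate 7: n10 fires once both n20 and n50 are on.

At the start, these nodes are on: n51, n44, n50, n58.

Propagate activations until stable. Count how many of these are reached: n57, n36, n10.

3

n44, n51, and n58 are on, so n10 fires (Gate 5).
Gate 2: n10 and n50 on → n57 on.
n51 and n57 are on, so n36 fires (Gate 6).
n57: reached.
n36: reached.
n10: reached.
All 3 are reached.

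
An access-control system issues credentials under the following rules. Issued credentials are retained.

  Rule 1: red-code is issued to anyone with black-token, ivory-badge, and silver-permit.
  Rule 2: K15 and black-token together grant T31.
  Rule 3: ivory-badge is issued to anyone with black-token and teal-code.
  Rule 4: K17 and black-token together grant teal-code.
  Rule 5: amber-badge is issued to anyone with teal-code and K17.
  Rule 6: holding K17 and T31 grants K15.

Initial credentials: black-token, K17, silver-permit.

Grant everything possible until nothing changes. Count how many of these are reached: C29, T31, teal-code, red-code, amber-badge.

Holding K17 and black-token grants teal-code (Rule 4).
Holding black-token and teal-code grants ivory-badge (Rule 3).
Holding teal-code and K17 grants amber-badge (Rule 5).
Holding black-token, ivory-badge, and silver-permit grants red-code (Rule 1).
No rule produces C29, and it is not given.
T31 would need K15 and black-token (Rule 2), but K15 is never granted.
teal-code: reached.
red-code: reached.
amber-badge: reached.
Reached: teal-code, red-code, and amber-badge — 3 of the 5.

3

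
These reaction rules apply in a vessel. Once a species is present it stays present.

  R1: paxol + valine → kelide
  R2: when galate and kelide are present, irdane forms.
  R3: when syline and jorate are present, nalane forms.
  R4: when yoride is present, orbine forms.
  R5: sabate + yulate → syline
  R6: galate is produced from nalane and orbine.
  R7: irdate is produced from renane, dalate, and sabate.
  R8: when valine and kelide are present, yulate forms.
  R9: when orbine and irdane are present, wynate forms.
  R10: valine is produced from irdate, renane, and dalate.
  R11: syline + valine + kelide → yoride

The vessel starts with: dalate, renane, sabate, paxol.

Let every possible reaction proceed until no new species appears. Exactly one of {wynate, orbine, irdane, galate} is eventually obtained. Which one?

renane, dalate, and sabate present → irdate forms (R7).
irdate, renane, and dalate present → valine forms (R10).
paxol and valine present → kelide forms (R1).
valine and kelide present → yulate forms (R8).
sabate and yulate present → syline forms (R5).
syline, valine, and kelide present → yoride forms (R11).
yoride present → orbine forms (R4).
wynate would need orbine and irdane (R9), but irdane never forms. irdane would need galate and kelide (R2), but galate never forms. galate would need nalane and orbine (R6), but nalane never forms.

orbine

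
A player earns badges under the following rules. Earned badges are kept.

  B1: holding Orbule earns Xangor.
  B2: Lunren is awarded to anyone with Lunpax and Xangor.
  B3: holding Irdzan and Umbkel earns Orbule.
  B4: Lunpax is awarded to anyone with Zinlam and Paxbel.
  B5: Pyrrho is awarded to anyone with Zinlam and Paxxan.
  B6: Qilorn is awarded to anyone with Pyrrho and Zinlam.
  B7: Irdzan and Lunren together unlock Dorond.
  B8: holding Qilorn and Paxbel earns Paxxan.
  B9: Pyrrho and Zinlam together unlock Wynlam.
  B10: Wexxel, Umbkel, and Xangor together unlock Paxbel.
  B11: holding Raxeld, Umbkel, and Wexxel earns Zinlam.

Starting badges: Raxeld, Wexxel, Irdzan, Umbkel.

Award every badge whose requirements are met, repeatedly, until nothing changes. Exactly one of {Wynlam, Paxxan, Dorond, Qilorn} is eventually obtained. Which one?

Dorond

With Raxeld, Umbkel, and Wexxel, Zinlam is earned (B11).
With Irdzan and Umbkel, Orbule is earned (B3).
With Orbule, Xangor is earned (B1).
With Wexxel, Umbkel, and Xangor, Paxbel is earned (B10).
With Zinlam and Paxbel, Lunpax is earned (B4).
With Lunpax and Xangor, Lunren is earned (B2).
With Irdzan and Lunren, Dorond is earned (B7).
Qilorn would need Pyrrho and Zinlam (B6), but Pyrrho is never earned. Paxxan would need Qilorn and Paxbel (B8), but Qilorn is never earned. Wynlam would need Pyrrho and Zinlam (B9), but Pyrrho is never earned.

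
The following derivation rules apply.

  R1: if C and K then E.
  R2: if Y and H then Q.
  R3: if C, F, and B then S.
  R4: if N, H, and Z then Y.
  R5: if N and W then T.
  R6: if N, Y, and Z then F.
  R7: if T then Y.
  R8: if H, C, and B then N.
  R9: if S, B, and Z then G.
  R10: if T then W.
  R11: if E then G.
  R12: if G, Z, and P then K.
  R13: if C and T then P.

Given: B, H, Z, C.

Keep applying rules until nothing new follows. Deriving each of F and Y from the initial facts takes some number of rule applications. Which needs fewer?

Y: From H, C, and B, R8 gives N. N, H, and Z hold, so Y follows (R4). [2 rule applications]
F: From H, C, and B, R8 gives N. N, H, and Z hold, so Y follows (R4). From N, Y, and Z, R6 gives F. [3 rule applications]
Y needs fewer.

Y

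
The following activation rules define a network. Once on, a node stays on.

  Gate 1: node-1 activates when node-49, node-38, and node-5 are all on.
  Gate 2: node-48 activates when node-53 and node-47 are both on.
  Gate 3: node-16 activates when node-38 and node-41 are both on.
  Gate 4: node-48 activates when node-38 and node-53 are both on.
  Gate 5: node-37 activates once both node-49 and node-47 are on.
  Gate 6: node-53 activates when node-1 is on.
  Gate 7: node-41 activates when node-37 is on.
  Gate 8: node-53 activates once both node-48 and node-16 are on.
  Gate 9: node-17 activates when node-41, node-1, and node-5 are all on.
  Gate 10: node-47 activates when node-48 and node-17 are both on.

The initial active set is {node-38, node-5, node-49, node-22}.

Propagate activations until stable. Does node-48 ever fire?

Gate 1: node-49, node-38, and node-5 on → node-1 on.
node-1 is on, so node-53 activates (Gate 6).
node-38 and node-53 are on, so node-48 activates (Gate 4).

Yes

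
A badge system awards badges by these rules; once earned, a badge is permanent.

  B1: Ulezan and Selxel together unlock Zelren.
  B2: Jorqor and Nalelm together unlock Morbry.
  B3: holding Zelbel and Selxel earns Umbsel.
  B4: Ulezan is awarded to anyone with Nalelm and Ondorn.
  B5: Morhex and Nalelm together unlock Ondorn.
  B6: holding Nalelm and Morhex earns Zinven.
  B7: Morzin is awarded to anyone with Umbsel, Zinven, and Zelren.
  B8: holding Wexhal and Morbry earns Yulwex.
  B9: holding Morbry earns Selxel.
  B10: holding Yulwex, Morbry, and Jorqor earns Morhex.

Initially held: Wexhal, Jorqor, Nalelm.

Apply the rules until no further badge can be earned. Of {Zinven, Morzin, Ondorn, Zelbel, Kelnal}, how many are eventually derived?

With Jorqor and Nalelm, Morbry is earned (B2).
With Wexhal and Morbry, Yulwex is earned (B8).
With Yulwex, Morbry, and Jorqor, Morhex is earned (B10).
With Morhex and Nalelm, Ondorn is earned (B5).
With Nalelm and Morhex, Zinven is earned (B6).
Zinven: reached.
Morzin would need Umbsel, Zinven, and Zelren (B7), but Umbsel is never earned.
Ondorn: reached.
No rule produces Zelbel, and it is not given.
No rule produces Kelnal, and it is not given.
Reached: Zinven and Ondorn — 2 of the 5.

2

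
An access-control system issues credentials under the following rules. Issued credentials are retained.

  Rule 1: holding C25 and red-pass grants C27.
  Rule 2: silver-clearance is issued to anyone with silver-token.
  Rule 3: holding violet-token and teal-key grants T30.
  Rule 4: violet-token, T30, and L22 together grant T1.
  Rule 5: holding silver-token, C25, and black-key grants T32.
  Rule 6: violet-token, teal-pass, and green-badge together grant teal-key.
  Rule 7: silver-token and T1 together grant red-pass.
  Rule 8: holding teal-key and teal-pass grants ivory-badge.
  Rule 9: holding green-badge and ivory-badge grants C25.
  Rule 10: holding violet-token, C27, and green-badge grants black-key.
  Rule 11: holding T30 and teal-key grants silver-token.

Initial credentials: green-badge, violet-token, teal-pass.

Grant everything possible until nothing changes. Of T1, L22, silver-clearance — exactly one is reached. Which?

silver-clearance

Holding violet-token, teal-pass, and green-badge grants teal-key (Rule 6).
Holding violet-token and teal-key grants T30 (Rule 3).
Holding T30 and teal-key grants silver-token (Rule 11).
Holding silver-token grants silver-clearance (Rule 2).
No rule produces L22, and it is not given. T1 would need violet-token, T30, and L22 (Rule 4), but L22 is never granted.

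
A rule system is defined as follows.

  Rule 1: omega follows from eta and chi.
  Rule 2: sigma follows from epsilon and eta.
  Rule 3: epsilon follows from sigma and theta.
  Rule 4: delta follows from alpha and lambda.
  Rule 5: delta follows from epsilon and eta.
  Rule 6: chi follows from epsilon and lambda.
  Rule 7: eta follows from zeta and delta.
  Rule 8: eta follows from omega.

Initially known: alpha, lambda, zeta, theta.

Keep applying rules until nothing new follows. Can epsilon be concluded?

epsilon would need sigma and theta (Rule 3), but sigma is never established.

No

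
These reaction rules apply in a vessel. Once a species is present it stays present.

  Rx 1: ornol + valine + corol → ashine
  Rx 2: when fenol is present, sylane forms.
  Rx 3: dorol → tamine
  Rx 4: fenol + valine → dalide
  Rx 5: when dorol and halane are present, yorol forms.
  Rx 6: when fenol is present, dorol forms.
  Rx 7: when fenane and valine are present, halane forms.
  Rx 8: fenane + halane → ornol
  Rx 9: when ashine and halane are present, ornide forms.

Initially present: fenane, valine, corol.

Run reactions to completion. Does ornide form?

fenane and valine present → halane forms (Rx 7).
fenane and halane present → ornol forms (Rx 8).
ornol, valine, and corol present → ashine forms (Rx 1).
ashine and halane present → ornide forms (Rx 9).

Yes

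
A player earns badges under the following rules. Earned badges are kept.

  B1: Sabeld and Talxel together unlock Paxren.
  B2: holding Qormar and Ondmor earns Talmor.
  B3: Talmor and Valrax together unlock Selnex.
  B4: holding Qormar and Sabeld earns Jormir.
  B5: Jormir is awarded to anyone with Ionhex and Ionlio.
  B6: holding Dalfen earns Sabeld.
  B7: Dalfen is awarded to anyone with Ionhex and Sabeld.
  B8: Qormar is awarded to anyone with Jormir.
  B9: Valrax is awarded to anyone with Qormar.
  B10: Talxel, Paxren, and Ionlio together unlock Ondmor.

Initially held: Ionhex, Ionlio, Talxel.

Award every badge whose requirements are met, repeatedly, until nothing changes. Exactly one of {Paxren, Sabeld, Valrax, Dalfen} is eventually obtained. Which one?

Valrax

With Ionhex and Ionlio, Jormir is earned (B5).
With Jormir, Qormar is earned (B8).
With Qormar, Valrax is earned (B9).
Sabeld would need Dalfen (B6), but Dalfen is never earned. Paxren would need Sabeld and Talxel (B1), but Sabeld is never earned. Dalfen would need Ionhex and Sabeld (B7), but Sabeld is never earned.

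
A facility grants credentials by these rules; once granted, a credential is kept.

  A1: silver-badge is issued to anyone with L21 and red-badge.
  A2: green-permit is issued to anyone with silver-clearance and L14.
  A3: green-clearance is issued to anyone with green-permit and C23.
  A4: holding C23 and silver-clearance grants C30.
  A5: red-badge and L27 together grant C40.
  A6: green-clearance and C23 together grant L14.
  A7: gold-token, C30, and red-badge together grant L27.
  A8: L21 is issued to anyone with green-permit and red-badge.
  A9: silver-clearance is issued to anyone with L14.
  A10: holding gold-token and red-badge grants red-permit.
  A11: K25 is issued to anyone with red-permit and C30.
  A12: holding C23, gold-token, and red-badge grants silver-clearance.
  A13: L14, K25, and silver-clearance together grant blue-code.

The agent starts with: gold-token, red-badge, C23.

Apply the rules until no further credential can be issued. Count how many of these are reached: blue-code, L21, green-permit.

0

blue-code would need L14, K25, and silver-clearance (A13), but L14 is never granted.
L21 would need green-permit and red-badge (A8), but green-permit is never granted.
green-permit would need silver-clearance and L14 (A2), but L14 is never granted.
None of the 3 are reached.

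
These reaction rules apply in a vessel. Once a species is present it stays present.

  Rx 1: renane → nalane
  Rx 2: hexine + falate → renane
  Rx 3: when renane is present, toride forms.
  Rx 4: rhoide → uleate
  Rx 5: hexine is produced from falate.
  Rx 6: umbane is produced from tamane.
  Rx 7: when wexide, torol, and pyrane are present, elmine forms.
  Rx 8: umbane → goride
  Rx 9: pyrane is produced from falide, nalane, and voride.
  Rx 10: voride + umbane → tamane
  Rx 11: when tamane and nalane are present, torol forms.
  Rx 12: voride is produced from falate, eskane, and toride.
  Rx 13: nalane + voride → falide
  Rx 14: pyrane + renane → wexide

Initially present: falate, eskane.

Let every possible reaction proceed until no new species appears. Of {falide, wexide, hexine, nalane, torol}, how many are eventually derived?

4

falate present → hexine forms (Rx 5).
hexine and falate present → renane forms (Rx 2).
renane present → toride forms (Rx 3).
renane present → nalane forms (Rx 1).
falate, eskane, and toride present → voride forms (Rx 12).
nalane and voride present → falide forms (Rx 13).
falide, nalane, and voride present → pyrane forms (Rx 9).
pyrane and renane present → wexide forms (Rx 14).
falide: reached.
wexide: reached.
hexine: reached.
nalane: reached.
torol would need tamane and nalane (Rx 11), but tamane never forms.
Reached: falide, wexide, hexine, and nalane — 4 of the 5.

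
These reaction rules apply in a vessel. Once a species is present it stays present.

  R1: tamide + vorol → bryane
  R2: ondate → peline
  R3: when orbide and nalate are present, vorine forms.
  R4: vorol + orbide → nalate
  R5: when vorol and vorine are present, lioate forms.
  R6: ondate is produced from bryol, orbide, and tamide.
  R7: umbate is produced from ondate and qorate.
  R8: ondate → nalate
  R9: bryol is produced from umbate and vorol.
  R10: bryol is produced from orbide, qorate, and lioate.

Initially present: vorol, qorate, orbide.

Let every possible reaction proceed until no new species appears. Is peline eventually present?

peline would need ondate (R2), but ondate never forms.

No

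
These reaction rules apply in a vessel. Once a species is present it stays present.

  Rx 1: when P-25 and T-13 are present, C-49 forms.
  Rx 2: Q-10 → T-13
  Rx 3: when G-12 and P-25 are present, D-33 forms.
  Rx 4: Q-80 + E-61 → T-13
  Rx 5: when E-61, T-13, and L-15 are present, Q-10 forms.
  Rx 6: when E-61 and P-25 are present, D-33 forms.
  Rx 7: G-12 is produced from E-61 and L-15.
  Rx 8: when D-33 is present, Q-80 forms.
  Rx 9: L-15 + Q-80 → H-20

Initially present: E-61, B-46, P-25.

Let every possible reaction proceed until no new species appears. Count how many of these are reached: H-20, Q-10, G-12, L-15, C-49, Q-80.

2

E-61 and P-25 present → D-33 forms (Rx 6).
D-33 present → Q-80 forms (Rx 8).
Q-80 and E-61 present → T-13 forms (Rx 4).
P-25 and T-13 present → C-49 forms (Rx 1).
H-20 would need L-15 and Q-80 (Rx 9), but L-15 never forms.
Q-10 would need E-61, T-13, and L-15 (Rx 5), but L-15 never forms.
G-12 would need E-61 and L-15 (Rx 7), but L-15 never forms.
No rule produces L-15, and it is not given.
C-49: reached.
Q-80: reached.
Reached: C-49 and Q-80 — 2 of the 6.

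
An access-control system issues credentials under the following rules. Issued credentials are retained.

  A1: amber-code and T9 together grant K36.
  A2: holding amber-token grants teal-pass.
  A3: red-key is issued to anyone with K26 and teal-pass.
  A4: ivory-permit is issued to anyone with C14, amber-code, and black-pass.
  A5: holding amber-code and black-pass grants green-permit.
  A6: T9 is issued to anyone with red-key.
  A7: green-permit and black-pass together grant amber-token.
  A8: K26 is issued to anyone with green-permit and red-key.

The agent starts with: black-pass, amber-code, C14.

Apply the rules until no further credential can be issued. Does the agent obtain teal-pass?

Yes

Holding amber-code and black-pass grants green-permit (A5).
Holding green-permit and black-pass grants amber-token (A7).
Holding amber-token grants teal-pass (A2).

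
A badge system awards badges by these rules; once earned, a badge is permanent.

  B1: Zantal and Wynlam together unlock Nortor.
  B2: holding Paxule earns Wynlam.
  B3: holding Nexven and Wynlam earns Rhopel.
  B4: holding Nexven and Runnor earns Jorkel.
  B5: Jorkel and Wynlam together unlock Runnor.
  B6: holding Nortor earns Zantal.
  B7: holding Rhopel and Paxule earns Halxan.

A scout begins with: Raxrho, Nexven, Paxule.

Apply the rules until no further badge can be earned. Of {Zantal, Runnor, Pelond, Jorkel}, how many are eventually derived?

0

Zantal would need Nortor (B6), but Nortor is never earned.
Runnor would need Jorkel and Wynlam (B5), but Jorkel is never earned.
No rule produces Pelond, and it is not given.
Jorkel would need Nexven and Runnor (B4), but Runnor is never earned.
None of the 4 are reached.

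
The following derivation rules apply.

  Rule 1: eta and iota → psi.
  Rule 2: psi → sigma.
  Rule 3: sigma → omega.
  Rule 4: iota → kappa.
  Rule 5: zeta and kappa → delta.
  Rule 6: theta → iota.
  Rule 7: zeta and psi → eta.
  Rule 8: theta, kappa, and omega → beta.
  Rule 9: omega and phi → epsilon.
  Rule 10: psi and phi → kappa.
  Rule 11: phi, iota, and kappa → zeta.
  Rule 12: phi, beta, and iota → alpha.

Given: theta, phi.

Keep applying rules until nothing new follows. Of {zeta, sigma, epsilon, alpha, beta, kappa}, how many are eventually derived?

From theta, Rule 6 gives iota.
From iota, Rule 4 gives kappa.
phi, iota, and kappa hold, so zeta follows (Rule 11).
zeta: reached.
sigma would need psi (Rule 2), but psi is never established.
epsilon would need omega and phi (Rule 9), but omega is never established.
alpha would need phi, beta, and iota (Rule 12), but beta is never established.
beta would need theta, kappa, and omega (Rule 8), but omega is never established.
kappa: reached.
Reached: zeta and kappa — 2 of the 6.

2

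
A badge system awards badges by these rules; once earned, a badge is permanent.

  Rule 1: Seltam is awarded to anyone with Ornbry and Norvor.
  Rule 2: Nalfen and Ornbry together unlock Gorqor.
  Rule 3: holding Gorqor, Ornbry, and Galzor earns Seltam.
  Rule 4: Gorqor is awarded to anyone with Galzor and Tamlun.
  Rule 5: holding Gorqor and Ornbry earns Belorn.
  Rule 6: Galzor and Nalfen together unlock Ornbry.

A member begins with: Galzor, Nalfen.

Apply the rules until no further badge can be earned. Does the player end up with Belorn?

Yes

With Galzor and Nalfen, Ornbry is earned (Rule 6).
With Nalfen and Ornbry, Gorqor is earned (Rule 2).
With Gorqor and Ornbry, Belorn is earned (Rule 5).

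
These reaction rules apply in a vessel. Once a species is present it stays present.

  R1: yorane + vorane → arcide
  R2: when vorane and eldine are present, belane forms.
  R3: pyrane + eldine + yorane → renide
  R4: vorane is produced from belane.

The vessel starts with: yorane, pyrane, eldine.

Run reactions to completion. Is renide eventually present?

pyrane, eldine, and yorane present → renide forms (R3).

Yes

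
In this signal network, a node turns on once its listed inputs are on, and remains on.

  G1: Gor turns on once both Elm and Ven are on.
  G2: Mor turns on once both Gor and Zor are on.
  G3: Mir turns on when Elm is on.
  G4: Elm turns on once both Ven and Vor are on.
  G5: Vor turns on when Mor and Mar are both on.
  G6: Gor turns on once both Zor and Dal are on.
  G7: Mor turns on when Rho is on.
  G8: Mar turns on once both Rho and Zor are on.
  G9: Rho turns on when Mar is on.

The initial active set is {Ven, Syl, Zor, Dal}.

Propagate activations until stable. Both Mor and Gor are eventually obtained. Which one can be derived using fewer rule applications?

Gor

Gor: Zor and Dal are on, so Gor turns on (G6). [1 rule application]
Mor: Zor and Dal are on, so Gor turns on (G6). G2: Gor and Zor on → Mor on. [2 rule applications]
Gor needs fewer.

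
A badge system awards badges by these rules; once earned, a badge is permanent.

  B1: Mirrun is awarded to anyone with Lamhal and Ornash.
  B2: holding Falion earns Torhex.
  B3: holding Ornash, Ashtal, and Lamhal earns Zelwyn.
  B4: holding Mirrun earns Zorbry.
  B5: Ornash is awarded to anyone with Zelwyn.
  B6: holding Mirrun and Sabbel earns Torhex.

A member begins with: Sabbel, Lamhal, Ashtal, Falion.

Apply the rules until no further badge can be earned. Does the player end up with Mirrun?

No

Mirrun would need Lamhal and Ornash (B1), but Ornash is never earned.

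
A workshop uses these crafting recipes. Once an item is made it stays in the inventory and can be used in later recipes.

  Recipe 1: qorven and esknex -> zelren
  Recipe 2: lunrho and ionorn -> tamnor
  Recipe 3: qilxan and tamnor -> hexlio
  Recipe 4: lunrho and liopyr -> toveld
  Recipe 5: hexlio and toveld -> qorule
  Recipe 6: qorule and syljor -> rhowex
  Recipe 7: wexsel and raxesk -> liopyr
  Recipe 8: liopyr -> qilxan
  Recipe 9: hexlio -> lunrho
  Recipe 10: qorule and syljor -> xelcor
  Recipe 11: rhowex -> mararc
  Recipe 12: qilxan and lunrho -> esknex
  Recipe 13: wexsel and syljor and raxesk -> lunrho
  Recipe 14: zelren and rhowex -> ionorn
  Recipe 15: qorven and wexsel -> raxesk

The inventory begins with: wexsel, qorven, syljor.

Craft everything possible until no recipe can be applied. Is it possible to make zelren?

Yes

Using Recipe 15, qorven and wexsel make raxesk.
wexsel and syljor and raxesk -> lunrho (Recipe 13).
wexsel and raxesk -> liopyr (Recipe 7).
Using Recipe 8, liopyr makes qilxan.
qilxan and lunrho -> esknex (Recipe 12).
qorven and esknex -> zelren (Recipe 1).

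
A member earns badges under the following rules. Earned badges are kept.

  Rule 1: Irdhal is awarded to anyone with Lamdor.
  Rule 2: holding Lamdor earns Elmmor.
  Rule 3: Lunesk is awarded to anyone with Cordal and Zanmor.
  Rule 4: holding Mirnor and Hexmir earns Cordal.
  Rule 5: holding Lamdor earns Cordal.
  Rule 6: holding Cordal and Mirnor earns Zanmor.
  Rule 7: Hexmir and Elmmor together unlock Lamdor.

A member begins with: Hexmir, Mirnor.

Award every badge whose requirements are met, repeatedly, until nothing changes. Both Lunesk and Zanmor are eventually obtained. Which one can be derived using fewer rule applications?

Zanmor: With Mirnor and Hexmir, Cordal is earned (Rule 4). With Cordal and Mirnor, Zanmor is earned (Rule 6). [2 rule applications]
Lunesk: With Mirnor and Hexmir, Cordal is earned (Rule 4). With Cordal and Mirnor, Zanmor is earned (Rule 6). With Cordal and Zanmor, Lunesk is earned (Rule 3). [3 rule applications]
Zanmor needs fewer.

Zanmor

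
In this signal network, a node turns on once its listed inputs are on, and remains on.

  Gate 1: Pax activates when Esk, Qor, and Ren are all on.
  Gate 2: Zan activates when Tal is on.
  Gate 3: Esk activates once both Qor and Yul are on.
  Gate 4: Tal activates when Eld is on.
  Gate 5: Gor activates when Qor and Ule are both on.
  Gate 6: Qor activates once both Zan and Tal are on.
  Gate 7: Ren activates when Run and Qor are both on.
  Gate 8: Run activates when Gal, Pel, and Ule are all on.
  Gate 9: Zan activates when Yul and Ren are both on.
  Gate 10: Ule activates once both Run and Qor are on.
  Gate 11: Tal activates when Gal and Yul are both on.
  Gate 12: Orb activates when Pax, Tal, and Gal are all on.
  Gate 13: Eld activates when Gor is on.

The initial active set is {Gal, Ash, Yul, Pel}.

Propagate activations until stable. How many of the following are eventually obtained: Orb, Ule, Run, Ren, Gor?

0

Orb would need Pax, Tal, and Gal (Gate 12), but Pax never turns on.
Ule would need Run and Qor (Gate 10), but Run never turns on.
Run would need Gal, Pel, and Ule (Gate 8), but Ule never turns on.
Ren would need Run and Qor (Gate 7), but Run never turns on.
Gor would need Qor and Ule (Gate 5), but Ule never turns on.
None of the 5 are reached.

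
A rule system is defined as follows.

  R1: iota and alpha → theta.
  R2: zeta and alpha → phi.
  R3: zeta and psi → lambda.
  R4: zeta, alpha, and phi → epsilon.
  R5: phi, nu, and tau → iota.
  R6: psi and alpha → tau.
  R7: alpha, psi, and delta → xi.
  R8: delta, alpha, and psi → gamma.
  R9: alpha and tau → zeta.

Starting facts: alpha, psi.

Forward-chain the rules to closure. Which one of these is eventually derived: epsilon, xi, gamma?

psi and alpha hold, so tau follows (R6).
From alpha and tau, R9 gives zeta.
zeta and alpha hold, so phi follows (R2).
zeta, alpha, and phi hold, so epsilon follows (R4).
xi would need alpha, psi, and delta (R7), but delta is never established. gamma would need delta, alpha, and psi (R8), but delta is never established.

epsilon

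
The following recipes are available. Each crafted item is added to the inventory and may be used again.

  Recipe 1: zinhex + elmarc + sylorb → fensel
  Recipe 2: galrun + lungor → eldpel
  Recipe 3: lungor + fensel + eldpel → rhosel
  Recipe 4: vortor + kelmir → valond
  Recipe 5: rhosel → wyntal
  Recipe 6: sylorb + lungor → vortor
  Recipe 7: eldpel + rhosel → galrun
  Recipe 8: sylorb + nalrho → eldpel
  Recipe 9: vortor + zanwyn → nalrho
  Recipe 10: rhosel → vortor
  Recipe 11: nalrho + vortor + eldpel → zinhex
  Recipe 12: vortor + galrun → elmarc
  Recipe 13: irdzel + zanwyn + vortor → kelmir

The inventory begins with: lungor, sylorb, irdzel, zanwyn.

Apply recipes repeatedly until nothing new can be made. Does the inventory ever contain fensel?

fensel would need zinhex, elmarc, and sylorb (Recipe 1), but elmarc is never obtained.

No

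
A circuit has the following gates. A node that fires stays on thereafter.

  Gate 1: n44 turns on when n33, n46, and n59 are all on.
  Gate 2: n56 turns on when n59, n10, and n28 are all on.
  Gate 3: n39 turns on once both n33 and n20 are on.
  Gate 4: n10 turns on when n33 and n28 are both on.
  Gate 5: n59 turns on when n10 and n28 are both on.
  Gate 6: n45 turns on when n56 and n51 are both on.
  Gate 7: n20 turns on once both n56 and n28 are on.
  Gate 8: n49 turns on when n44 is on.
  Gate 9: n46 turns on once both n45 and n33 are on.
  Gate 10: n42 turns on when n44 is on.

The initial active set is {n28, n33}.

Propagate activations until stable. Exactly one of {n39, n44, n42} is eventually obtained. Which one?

n39

n33 and n28 are on, so n10 turns on (Gate 4).
n10 and n28 are on, so n59 turns on (Gate 5).
n59, n10, and n28 are on, so n56 turns on (Gate 2).
Gate 7: n56 and n28 on → n20 on.
Gate 3: n33 and n20 on → n39 on.
n44 would need n33, n46, and n59 (Gate 1), but n46 never turns on. n42 would need n44 (Gate 10), but n44 never turns on.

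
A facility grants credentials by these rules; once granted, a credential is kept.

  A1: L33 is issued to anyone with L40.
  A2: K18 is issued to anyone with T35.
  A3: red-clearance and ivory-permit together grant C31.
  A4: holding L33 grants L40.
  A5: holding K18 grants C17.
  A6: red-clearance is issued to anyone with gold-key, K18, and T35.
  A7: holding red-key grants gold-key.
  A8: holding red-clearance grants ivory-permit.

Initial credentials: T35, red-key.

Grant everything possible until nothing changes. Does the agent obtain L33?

No

L33 would need L40 (A1), but L40 is never granted.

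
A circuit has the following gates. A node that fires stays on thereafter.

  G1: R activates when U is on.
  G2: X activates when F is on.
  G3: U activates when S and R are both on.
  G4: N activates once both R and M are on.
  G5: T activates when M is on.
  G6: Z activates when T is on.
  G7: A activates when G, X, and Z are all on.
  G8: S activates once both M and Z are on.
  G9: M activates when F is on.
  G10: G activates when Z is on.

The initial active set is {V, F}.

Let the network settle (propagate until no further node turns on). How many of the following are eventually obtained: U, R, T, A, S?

G2: F on → X on.
G9: F on → M on.
M is on, so T activates (G5).
G6: T on → Z on.
M and Z are on, so S activates (G8).
Z is on, so G activates (G10).
G7: G, X, and Z on → A on.
U would need S and R (G3), but R never turns on.
R would need U (G1), but U never turns on.
T: reached.
A: reached.
S: reached.
Reached: T, A, and S — 3 of the 5.

3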